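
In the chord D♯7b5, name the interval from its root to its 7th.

The chord tones of D♯7b5 (D♯ dominant seventh flat five) are D♯-F𝄪-A-C♯.
Root = D♯; 7th = C♯.
7 letter names make it a seventh; at 10 semitones (a half step narrower than major) the quality is minor.

m7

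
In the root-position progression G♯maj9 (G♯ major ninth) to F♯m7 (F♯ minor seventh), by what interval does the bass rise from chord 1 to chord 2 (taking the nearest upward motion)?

The roots are G♯ and F♯.
G♯ up to F♯ is 10 semitones, a half step narrower than a major seventh, so the interval is minor.

minor 7th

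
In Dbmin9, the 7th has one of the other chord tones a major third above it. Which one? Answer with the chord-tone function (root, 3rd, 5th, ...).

9th

Spelling the chord: Db-Fb-Ab-Cb-Eb.
The 7th is Cb. A major third above Cb is Eb.
Eb is the chord's 9th.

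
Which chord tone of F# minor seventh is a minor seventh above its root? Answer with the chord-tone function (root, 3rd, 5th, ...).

F#min7: F#-A-C#-E.
The root is F#. A minor seventh above F# is E.
E is the chord's 7th.

7th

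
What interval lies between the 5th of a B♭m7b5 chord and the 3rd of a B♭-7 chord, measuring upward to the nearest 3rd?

B♭m7b5 has F♭ as its 5th, and B♭-7 has D♭ as its 3rd.
Counting 6 letters and 9 half steps from F♭ gives a major sixth.

major sixth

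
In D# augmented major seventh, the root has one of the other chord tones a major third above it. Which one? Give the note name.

The chord tones of D#maj7#5 are D#–F##–A##–C##.
The root is D#. A major third above D# is F##.
F## is the chord's 3rd.

F##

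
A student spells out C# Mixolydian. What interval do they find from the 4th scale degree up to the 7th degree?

perfect fourth

The scale runs C# D# E# F# G# A# B.
4th scale degree = F#; 7th scale degree = B.
F# up to B spans 4 letter names and 5 semitones — a perfect fourth.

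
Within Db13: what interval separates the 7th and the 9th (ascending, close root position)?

major third

The chord tones of Db13 (Db dominant thirteenth) are Db–F–Ab–Cb–Eb–Bb.
So we need the interval from Cb up to Eb.
Cb up to Eb spans 3 letter names and 4 semitones — a major third.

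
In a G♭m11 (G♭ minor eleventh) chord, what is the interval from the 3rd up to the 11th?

The chord tones of G♭m11 are G♭, B𝄫, D♭, F♭, A♭, C♭.
3rd = B𝄫; 11th = C♭.
Counting 9 letters and 14 half steps from B𝄫 gives a major ninth.

major ninth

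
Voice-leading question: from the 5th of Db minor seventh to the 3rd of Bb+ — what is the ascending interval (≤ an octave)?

augmented 4th

Db minor seventh has Ab as its 5th, and Bb+ has D as its 3rd.
4 letter names make it a fourth; at 6 semitones (a half step wider than perfect) the quality is augmented.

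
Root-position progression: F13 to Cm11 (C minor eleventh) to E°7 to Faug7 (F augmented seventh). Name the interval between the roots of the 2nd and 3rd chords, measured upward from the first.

major 3rd

The roots are C and E.
Counting 3 letters and 4 half steps from C gives a major third.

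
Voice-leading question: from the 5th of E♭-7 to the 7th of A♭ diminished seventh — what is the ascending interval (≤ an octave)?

E♭-7 has B♭ as its 5th, and A♭ diminished seventh has G𝄫 as its 7th.
6 letter names make it a sixth; at 7 semitones (a whole step narrower than major) the quality is diminished.

diminished sixth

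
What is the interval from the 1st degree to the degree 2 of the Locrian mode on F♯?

Spelling the Locrian mode on F♯: F♯ G A B C D E.
That puts F♯ below G.
2 letter names make it a second; at 1 semitone (a half step narrower than major) the quality is minor.

minor second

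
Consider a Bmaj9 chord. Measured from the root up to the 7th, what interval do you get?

B major ninth: B–D#–F#–A#–C#.
Root = B; 7th = A#.
Counting 7 letters and 11 half steps from B gives a major seventh.

major seventh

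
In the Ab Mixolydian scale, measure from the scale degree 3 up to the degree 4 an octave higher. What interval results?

The scale runs Ab Bb C Db Eb F Gb.
That puts C below Db.
From C to Db: 13 semitones over a ninth = minor.

m9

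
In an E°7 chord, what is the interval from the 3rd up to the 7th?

diminished fifth

Edim7: E, G, Bb, Db.
That puts G below Db.
G up to Db is 6 semitones, a half step narrower than a perfect fifth, so the interval is diminished.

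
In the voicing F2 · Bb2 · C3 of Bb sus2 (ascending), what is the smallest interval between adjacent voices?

Adjacent intervals: F2→Bb2 = perfect fourth; Bb2→C3 = major second.
The smallest is Bb2 to C3, a major second (2 semitones).

major second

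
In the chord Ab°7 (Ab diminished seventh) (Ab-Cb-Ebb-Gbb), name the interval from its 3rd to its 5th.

minor 3rd

That puts Cb below Ebb.
3 letter names make it a third; at 3 semitones (a half step narrower than major) the quality is minor.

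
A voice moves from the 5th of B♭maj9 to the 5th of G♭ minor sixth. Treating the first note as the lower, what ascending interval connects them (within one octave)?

minor 6th

The 5th of B♭maj9 is F; the 5th of G♭ minor sixth is D♭.
F up to D♭ is 8 semitones, a half step narrower than a major sixth, so the interval is minor.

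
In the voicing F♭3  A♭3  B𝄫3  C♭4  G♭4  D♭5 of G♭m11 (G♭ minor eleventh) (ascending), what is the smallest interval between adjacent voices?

minor 2nd

Adjacent intervals: F♭3→A♭3 = major third; A♭3→B𝄫3 = minor second; B𝄫3→C♭4 = major second; C♭4→G♭4 = perfect fifth; G♭4→D♭5 = perfect fifth.
The smallest is A♭3 to B𝄫3, a minor second (1 semitone).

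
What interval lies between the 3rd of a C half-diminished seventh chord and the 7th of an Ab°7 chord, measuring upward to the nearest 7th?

diminished third

C half-diminished seventh has Eb as its 3rd, and Ab°7 has Gbb as its 7th.
3 letter names make it a third; at 2 semitones (a whole step narrower than major) the quality is diminished.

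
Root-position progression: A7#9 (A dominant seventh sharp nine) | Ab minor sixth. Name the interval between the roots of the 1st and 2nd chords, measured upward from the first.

The roots are A and Ab.
A up to Ab is 11 semitones, a half step narrower than a perfect octave, so the interval is diminished.

diminished octave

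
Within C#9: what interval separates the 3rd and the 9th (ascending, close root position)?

minor seventh

The chord tones of C#9 are C#-E#-G#-B-D#.
The 3rd is E# and the 9th is D#.
7 letter names make it a seventh; at 10 semitones (a half step narrower than major) the quality is minor.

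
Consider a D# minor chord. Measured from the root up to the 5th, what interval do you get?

Spelling the chord: D#-F#-A#.
Root = D#; 5th = A#.
D# up to A# spans 5 letter names and 7 semitones — a perfect fifth.

perfect fifth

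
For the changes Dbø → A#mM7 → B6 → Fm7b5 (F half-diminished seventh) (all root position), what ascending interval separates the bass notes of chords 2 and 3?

The roots are A# and B.
2 letter names make it a second; at 1 semitone (a half step narrower than major) the quality is minor.

minor 2nd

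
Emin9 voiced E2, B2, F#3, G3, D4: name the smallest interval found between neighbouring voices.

minor second

Adjacent intervals: E2→B2 = perfect fifth; B2→F#3 = perfect fifth; F#3→G3 = minor second; G3→D4 = perfect fifth.
The smallest is F#3 to G3, a minor second (1 semitone).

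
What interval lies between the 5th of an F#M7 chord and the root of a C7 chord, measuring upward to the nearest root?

d8

The 5th of F#M7 is C#; the root of C7 is C.
From C# to C: 11 semitones over an octave = diminished.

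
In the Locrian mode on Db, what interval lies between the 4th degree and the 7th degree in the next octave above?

The scale runs Db Ebb Fb Gb Abb Bbb Cb.
The 4th degree is Gb and the 7th degree (up an octave) is Cb.
Gb up to Cb spans 11 letter names and 17 semitones — a perfect eleventh.

perfect eleventh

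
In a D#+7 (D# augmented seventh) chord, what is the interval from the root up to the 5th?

augmented 5th

D# augmented seventh: D#–F##–A##–C#.
Root = D#; 5th = A##.
5 letter names make it a fifth; at 8 semitones (a half step wider than perfect) the quality is augmented.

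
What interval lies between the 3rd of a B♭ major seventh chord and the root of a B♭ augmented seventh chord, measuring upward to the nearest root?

B♭ major seventh has D as its 3rd, and B♭ augmented seventh has B♭ as its root.
D up to B♭ is 8 semitones, a half step narrower than a major sixth, so the interval is minor.

minor sixth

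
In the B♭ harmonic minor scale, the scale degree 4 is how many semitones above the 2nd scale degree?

3

The scale is B♭ C D♭ E♭ F G♭ A.
C up to E♭ is a minor third — 3 semitones.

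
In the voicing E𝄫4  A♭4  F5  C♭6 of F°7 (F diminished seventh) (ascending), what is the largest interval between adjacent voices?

Adjacent intervals: E𝄫4→A♭4 = augmented fourth; A♭4→F5 = major sixth; F5→C♭6 = diminished fifth.
The largest is A♭4 to F5, a major sixth (9 semitones).

major sixth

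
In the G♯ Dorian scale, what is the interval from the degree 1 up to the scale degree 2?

major second

Spelling the G♯ Dorian scale: G♯ A♯ B C♯ D♯ E♯ F♯.
So we need the interval from G♯ up to A♯.
G♯ up to A♯ spans 2 letter names and 2 semitones — a major second.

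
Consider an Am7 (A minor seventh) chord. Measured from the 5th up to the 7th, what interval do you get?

minor 3rd

The chord tones of A-7 are A-C-E-G.
So we need the interval from E up to G.
3 letter names make it a third; at 3 semitones (a half step narrower than major) the quality is minor.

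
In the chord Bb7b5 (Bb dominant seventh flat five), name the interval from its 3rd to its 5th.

diminished third

The chord tones of Bb7b5 are Bb–D–Fb–Ab.
That puts D below Fb.
D up to Fb is 2 semitones, a whole step narrower than a major third, so the interval is diminished.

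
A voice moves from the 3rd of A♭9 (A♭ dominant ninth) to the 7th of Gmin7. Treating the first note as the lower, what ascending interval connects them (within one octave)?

P4

A♭9 (A♭ dominant ninth) has C as its 3rd, and Gmin7 has F as its 7th.
Counting 4 letters and 5 half steps from C gives a perfect fourth.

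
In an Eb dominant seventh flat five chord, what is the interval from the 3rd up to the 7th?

The chord tones of Eb7b5 (Eb dominant seventh flat five) are Eb-G-Bbb-Db.
The 3rd is G and the 7th is Db.
5 letter names make it a fifth; at 6 semitones (a half step narrower than perfect) the quality is diminished.
That tritone between 3rd and 7th is what gives the dominant seventh its pull toward resolution.

diminished fifth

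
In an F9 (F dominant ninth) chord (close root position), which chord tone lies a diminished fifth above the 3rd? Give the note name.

The chord tones of F9 are F A C E♭ G.
The 3rd is A. A diminished fifth above A is E♭.
E♭ is the chord's 7th.

Eb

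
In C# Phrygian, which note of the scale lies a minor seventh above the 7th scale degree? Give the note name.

A

The scale is C# D E F# G# A B.
The 7th scale degree is B; a minor seventh above that is A — scale degree 6.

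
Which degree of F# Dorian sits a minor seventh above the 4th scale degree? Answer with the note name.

A

The scale is F# G# A B C# D# E.
The 4th scale degree is B; a minor seventh above that is A — scale degree 3.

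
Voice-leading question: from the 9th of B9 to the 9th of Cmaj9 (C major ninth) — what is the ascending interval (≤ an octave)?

The 9th of B9 is C♯; the 9th of Cmaj9 (C major ninth) is D.
2 letter names make it a second; at 1 semitone (a half step narrower than major) the quality is minor.

m2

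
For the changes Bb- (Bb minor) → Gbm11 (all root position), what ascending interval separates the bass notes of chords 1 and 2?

The roots are Bb and Gb.
From Bb to Gb: 8 semitones over a sixth = minor.

minor sixth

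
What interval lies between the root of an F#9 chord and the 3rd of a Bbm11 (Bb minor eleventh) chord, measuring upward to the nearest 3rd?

diminished sixth

The root of F#9 is F#; the 3rd of Bbm11 (Bb minor eleventh) is Db.
From F# to Db: 7 semitones over a sixth = diminished.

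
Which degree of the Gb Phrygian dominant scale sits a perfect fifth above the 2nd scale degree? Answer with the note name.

The scale is Gb Abb Bb Cb Db Ebb Fb.
The 2nd scale degree is Abb; a perfect fifth above that is Ebb — scale degree 6.

Ebb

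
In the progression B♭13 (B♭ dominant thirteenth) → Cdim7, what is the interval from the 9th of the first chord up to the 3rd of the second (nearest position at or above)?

minor third

B♭13 (B♭ dominant thirteenth) has C as its 9th, and Cdim7 has E♭ as its 3rd.
C up to E♭ is 3 semitones, a half step narrower than a major third, so the interval is minor.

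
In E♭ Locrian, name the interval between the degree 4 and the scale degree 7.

perfect fourth

Spelling E♭ Locrian: E♭ F♭ G♭ A♭ B𝄫 C♭ D♭.
That puts A♭ below D♭.
A♭ up to D♭ spans 4 letter names and 5 semitones — a perfect fourth.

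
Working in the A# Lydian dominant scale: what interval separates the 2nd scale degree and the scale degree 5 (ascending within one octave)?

Spelling the A# Lydian dominant scale: A# B# C## D## E# F## G#.
2nd scale degree = B#; 5th scale degree = E#.
Counting 4 letters and 5 half steps from B# gives a perfect fourth.

perfect fourth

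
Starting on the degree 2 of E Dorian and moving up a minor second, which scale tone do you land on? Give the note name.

G

The scale is E F# G A B C# D.
The degree 2 is F#; a minor second above that is G — scale degree 3.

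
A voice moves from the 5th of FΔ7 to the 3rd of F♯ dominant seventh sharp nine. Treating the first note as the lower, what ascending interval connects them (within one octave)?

FΔ7 has C as its 5th, and F♯ dominant seventh sharp nine has A♯ as its 3rd.
6 letter names make it a sixth; at 10 semitones (a half step wider than major) the quality is augmented.

A6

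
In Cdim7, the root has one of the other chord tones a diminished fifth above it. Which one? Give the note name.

Gb

Spelling the chord: C-Eb-Gb-Bbb.
The root is C. A diminished fifth above C is Gb.
Gb is the chord's 5th.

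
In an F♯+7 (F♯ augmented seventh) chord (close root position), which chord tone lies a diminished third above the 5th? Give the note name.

F♯aug7 (F♯ augmented seventh): F♯-A♯-C𝄪-E.
The 5th is C𝄪. A diminished third above C𝄪 is E.
E is the chord's 7th.

E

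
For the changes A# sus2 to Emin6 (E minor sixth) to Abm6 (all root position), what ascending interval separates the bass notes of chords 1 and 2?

The roots are A# and E.
5 letter names make it a fifth; at 6 semitones (a half step narrower than perfect) the quality is diminished.

diminished 5th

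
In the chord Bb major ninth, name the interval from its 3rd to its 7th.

Spelling the chord: Bb D F A C.
3rd = D; 7th = A.
From D to A is 7 semitones, exactly the perfect fifth.

perfect fifth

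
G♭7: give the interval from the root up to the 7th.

minor seventh

The chord tones of G♭7 are G♭, B♭, D♭, F♭.
The root is G♭ and the 7th is F♭.
From G♭ to F♭: 10 semitones over a seventh = minor.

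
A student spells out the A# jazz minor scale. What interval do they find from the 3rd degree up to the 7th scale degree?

A5

Spelling the A# jazz minor scale: A# B# C# D# E# F## G##.
The 3rd degree is C# and the 7th degree is G##.
5 letter names make it a fifth; at 8 semitones (a half step wider than perfect) the quality is augmented.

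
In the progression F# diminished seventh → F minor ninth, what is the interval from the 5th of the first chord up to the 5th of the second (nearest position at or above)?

perfect unison

F# diminished seventh has C as its 5th, and F minor ninth has C as its 5th.
From C to C is 0 semitones, exactly the perfect unison.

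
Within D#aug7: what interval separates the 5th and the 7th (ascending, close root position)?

diminished third

Spelling the chord: D#, F##, A##, C#.
The 5th is A## and the 7th is C#.
A## up to C# is 2 semitones, a whole step narrower than a major third, so the interval is diminished.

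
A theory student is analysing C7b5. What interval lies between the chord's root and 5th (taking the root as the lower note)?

C7b5 (C dominant seventh flat five): C, E, Gb, Bb.
That puts C below Gb.
From C to Gb: 6 semitones over a fifth = diminished.

diminished fifth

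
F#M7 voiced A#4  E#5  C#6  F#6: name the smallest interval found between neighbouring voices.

Adjacent intervals: A#4→E#5 = perfect fifth; E#5→C#6 = minor sixth; C#6→F#6 = perfect fourth.
The smallest is C#6 to F#6, a perfect fourth (5 semitones).

P4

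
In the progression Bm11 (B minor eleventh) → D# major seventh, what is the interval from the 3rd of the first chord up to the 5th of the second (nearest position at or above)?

Bm11 (B minor eleventh) has D as its 3rd, and D# major seventh has A# as its 5th.
5 letter names make it a fifth; at 8 semitones (a half step wider than perfect) the quality is augmented.

augmented fifth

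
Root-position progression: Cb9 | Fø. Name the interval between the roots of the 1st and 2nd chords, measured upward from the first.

The roots are Cb and F.
4 letter names make it a fourth; at 6 semitones (a half step wider than perfect) the quality is augmented.

augmented fourth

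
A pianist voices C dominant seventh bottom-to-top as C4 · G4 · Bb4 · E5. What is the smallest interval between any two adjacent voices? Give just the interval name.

minor third

Adjacent intervals: C4→G4 = perfect fifth; G4→Bb4 = minor third; Bb4→E5 = augmented fourth.
The smallest is G4 to Bb4, a minor third (3 semitones).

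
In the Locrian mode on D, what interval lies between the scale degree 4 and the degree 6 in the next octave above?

minor 10th

Spelling the Locrian mode on D: D E♭ F G A♭ B♭ C.
Scale degree 4 = G; degree 6 (up an octave) = B♭.
G up to B♭ is 15 semitones, a half step narrower than a major tenth, so the interval is minor.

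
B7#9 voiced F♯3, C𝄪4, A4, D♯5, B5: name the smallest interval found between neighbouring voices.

augmented 4th

Adjacent intervals: F♯3→C𝄪4 = augmented fifth; C𝄪4→A4 = diminished sixth; A4→D♯5 = augmented fourth; D♯5→B5 = minor sixth.
The smallest is A4 to D♯5, an augmented fourth (6 semitones).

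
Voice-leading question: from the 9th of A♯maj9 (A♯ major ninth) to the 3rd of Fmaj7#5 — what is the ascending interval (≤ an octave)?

diminished seventh

The 9th of A♯maj9 (A♯ major ninth) is B♯; the 3rd of Fmaj7#5 is A.
7 letter names make it a seventh; at 9 semitones (a whole step narrower than major) the quality is diminished.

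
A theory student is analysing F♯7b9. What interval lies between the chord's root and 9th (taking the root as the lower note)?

The chord tones of F♯7b9 are F♯-A♯-C♯-E-G.
So we need the interval from F♯ up to G.
From F♯ to G: 13 semitones over a ninth = minor.

m9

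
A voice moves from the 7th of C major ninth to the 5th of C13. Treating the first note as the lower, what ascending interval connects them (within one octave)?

The 7th of C major ninth is B; the 5th of C13 is G.
6 letter names make it a sixth; at 8 semitones (a half step narrower than major) the quality is minor.

m6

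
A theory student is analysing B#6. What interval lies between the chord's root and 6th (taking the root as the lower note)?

B# major sixth is spelled B# D## F## G##.
That puts B# below G##.
B# up to G## spans 6 letter names and 9 semitones — a major sixth.

major sixth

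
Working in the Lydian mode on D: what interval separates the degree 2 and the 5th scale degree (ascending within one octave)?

perfect 4th

The scale runs D E F# G# A B C#.
That puts E below A.
E up to A spans 4 letter names and 5 semitones — a perfect fourth.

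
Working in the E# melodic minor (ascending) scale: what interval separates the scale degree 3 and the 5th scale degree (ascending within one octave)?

The scale runs E# F## G# A# B# C## D##.
The scale degree 3 is G# and the 5th scale degree is B#.
G# up to B# spans 3 letter names and 4 semitones — a major third.

major third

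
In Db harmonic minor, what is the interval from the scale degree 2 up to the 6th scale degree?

Spelling Db harmonic minor: Db Eb Fb Gb Ab Bbb C.
Scale degree 2 = Eb; degree 6 = Bbb.
5 letter names make it a fifth; at 6 semitones (a half step narrower than perfect) the quality is diminished.

d5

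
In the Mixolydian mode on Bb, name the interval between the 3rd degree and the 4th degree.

Spelling the Mixolydian mode on Bb: Bb C D Eb F G Ab.
So we need the interval from D up to Eb.
D up to Eb is 1 semitone, a half step narrower than a major second, so the interval is minor.

minor second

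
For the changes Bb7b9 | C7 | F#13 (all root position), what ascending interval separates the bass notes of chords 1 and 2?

The roots are Bb and C.
Bb up to C spans 2 letter names and 2 semitones — a major second.

major second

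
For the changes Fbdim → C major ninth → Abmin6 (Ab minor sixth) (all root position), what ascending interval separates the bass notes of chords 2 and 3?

minor sixth

The roots are C and Ab.
C up to Ab is 8 semitones, a half step narrower than a major sixth, so the interval is minor.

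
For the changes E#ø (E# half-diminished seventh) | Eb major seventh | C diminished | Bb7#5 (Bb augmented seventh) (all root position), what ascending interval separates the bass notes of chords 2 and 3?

The roots are Eb and C.
Eb up to C spans 6 letter names and 9 semitones — a major sixth.

major 6th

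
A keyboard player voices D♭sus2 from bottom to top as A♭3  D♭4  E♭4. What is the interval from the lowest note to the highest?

The outer voices are A♭3 and E♭4.
Counting 5 letters and 7 half steps from A♭ gives a perfect fifth.

perfect fifth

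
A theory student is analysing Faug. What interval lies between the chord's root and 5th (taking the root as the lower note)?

augmented fifth

Spelling the chord: F, A, C#.
The root is F and the 5th is C#.
From F to C#: 8 semitones over a fifth = augmented.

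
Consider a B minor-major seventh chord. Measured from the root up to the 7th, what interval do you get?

M7

Spelling the chord: B, D, F#, A#.
The root is B and the 7th is A#.
Counting 7 letters and 11 half steps from B gives a major seventh.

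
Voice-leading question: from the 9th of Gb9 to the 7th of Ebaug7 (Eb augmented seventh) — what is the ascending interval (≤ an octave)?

The 9th of Gb9 is Ab; the 7th of Ebaug7 (Eb augmented seventh) is Db.
Counting 4 letters and 5 half steps from Ab gives a perfect fourth.

perfect fourth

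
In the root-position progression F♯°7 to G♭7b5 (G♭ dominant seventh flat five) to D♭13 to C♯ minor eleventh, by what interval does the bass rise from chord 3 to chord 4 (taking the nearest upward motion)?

A7

The roots are D♭ and C♯.
From D♭ to C♯: 12 semitones over a seventh = augmented.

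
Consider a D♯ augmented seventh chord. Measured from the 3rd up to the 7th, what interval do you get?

D♯7#5: D♯ F𝄪 A𝄪 C♯.
That puts F𝄪 below C♯.
5 letter names make it a fifth; at 6 semitones (a half step narrower than perfect) the quality is diminished.

diminished 5th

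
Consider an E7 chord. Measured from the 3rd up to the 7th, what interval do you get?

d5

E7 is spelled E-G♯-B-D.
The 3rd is G♯ and the 7th is D.
5 letter names make it a fifth; at 6 semitones (a half step narrower than perfect) the quality is diminished.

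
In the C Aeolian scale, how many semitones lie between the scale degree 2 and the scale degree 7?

8

The scale is C D Eb F G Ab Bb.
D up to Bb is a minor sixth — 8 semitones.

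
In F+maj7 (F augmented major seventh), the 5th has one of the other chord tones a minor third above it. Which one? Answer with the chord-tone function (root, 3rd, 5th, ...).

The chord tones of F+maj7 (F augmented major seventh) are F–A–C♯–E.
The 5th is C♯. A minor third above C♯ is E.
E is the chord's 7th.

7th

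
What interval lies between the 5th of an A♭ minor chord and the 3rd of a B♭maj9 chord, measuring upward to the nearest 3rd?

major 7th

A♭ minor has E♭ as its 5th, and B♭maj9 has D as its 3rd.
From E♭ to D is 11 semitones, exactly the major seventh.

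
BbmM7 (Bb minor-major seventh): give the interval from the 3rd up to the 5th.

major third

Bbm(maj7) (Bb minor-major seventh) is spelled Bb–Db–F–A.
So we need the interval from Db up to F.
From Db to F is 4 semitones, exactly the major third.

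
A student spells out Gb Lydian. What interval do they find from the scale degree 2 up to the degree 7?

M6

The scale runs Gb Ab Bb C Db Eb F.
So we need the interval from Ab up to F.
Ab up to F spans 6 letter names and 9 semitones — a major sixth.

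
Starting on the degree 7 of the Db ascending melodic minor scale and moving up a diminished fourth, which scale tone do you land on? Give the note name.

The scale is Db Eb Fb Gb Ab Bb C.
The degree 7 is C; a diminished fourth above that is Fb — scale degree 3.

Fb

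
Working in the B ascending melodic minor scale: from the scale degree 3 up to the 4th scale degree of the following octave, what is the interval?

M9

The scale runs B C# D E F# G# A#.
That puts D below E.
D up to E spans 9 letter names and 14 semitones — a major ninth.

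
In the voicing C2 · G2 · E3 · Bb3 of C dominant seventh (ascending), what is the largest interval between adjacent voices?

major sixth

Adjacent intervals: C2→G2 = perfect fifth; G2→E3 = major sixth; E3→Bb3 = diminished fifth.
The largest is G2 to E3, a major sixth (9 semitones).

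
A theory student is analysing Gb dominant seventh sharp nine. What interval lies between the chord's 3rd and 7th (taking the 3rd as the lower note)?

Gb7#9: Gb-Bb-Db-Fb-A.
That puts Bb below Fb.
From Bb to Fb: 6 semitones over a fifth = diminished.

d5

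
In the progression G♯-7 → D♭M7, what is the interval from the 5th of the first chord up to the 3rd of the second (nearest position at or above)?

The 5th of G♯-7 is D♯; the 3rd of D♭M7 is F.
D♯ up to F is 2 semitones, a whole step narrower than a major third, so the interval is diminished.

d3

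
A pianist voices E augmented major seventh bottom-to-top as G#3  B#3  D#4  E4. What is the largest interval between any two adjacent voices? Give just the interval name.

major third

Adjacent intervals: G#3→B#3 = major third; B#3→D#4 = minor third; D#4→E4 = minor second.
The largest is G#3 to B#3, a major third (4 semitones).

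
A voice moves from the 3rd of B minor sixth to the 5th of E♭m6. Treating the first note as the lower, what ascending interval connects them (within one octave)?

B minor sixth has D as its 3rd, and E♭m6 has B♭ as its 5th.
D up to B♭ is 8 semitones, a half step narrower than a major sixth, so the interval is minor.

minor sixth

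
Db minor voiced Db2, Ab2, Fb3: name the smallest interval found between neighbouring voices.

perfect 5th

Adjacent intervals: Db2→Ab2 = perfect fifth; Ab2→Fb3 = minor sixth.
The smallest is Db2 to Ab2, a perfect fifth (7 semitones).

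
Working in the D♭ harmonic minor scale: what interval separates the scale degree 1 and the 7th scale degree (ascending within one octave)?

The scale runs D♭ E♭ F♭ G♭ A♭ B𝄫 C.
Scale degree 1 = D♭; scale degree 7 = C.
From D♭ to C is 11 semitones, exactly the major seventh.

major 7th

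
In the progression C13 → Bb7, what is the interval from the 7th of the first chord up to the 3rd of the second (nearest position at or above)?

major 3rd

C13 has Bb as its 7th, and Bb7 has D as its 3rd.
From Bb to D is 4 semitones, exactly the major third.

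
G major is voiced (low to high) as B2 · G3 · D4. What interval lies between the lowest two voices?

minor 6th

Those voices are B2 and G3.
B up to G is 8 semitones, a half step narrower than a major sixth, so the interval is minor.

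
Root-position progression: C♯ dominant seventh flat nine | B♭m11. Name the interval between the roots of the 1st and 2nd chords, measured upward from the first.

The roots are C♯ and B♭.
C♯ up to B♭ is 9 semitones, a whole step narrower than a major seventh, so the interval is diminished.

d7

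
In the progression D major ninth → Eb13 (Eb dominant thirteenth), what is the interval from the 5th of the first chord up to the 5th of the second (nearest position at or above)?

D major ninth has A as its 5th, and Eb13 (Eb dominant thirteenth) has Bb as its 5th.
A up to Bb is 1 semitone, a half step narrower than a major second, so the interval is minor.

minor 2nd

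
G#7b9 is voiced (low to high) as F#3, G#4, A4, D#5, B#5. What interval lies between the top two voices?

major sixth

Those voices are D#5 and B#5.
Counting 6 letters and 9 half steps from D# gives a major sixth.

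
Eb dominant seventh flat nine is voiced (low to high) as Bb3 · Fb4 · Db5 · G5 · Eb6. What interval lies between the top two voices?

minor sixth

Those voices are G5 and Eb6.
G up to Eb is 8 semitones, a half step narrower than a major sixth, so the interval is minor.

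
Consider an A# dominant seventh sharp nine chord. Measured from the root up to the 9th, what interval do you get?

The chord tones of A#7#9 are A#-C##-E#-G#-B##.
The root is A# and the 9th is B##.
A# up to B## is 15 semitones, a half step wider than a major ninth, so the interval is augmented.

augmented ninth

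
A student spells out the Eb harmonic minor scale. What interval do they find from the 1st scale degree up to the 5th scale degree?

The scale runs Eb F Gb Ab Bb Cb D.
1st scale degree = Eb; 5th degree = Bb.
Eb up to Bb spans 5 letter names and 7 semitones — a perfect fifth.

perfect 5th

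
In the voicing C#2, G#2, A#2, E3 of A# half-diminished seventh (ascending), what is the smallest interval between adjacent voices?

Adjacent intervals: C#2→G#2 = perfect fifth; G#2→A#2 = major second; A#2→E3 = diminished fifth.
The smallest is G#2 to A#2, a major second (2 semitones).

major second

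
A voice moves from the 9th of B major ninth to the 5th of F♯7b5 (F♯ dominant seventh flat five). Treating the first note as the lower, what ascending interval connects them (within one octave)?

diminished octave

The 9th of B major ninth is C♯; the 5th of F♯7b5 (F♯ dominant seventh flat five) is C.
8 letter names make it an octave; at 11 semitones (a half step narrower than perfect) the quality is diminished.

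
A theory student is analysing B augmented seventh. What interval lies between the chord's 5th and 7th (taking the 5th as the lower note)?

diminished third

Baug7 (B augmented seventh) is spelled B–D#–F##–A.
So we need the interval from F## up to A.
3 letter names make it a third; at 2 semitones (a whole step narrower than major) the quality is diminished.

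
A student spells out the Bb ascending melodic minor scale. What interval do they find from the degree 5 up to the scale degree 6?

The scale runs Bb C Db Eb F G A.
Degree 5 = F; 6th degree = G.
From F to G is 2 semitones, exactly the major second.

major 2nd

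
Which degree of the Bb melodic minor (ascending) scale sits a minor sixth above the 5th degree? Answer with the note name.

Db

The scale is Bb C Db Eb F G A.
The 5th degree is F; a minor sixth above that is Db — scale degree 3.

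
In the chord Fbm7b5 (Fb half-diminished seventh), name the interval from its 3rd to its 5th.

minor third

Spelling the chord: Fb Abb Cbb Ebb.
That puts Abb below Cbb.
From Abb to Cbb: 3 semitones over a third = minor.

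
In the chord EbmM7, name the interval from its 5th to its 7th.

Ebm(maj7) (Eb minor-major seventh) is spelled Eb-Gb-Bb-D.
So we need the interval from Bb up to D.
From Bb to D is 4 semitones, exactly the major third.

M3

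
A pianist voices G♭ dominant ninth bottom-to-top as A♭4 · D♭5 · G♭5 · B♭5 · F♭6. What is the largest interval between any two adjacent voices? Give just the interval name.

Adjacent intervals: A♭4→D♭5 = perfect fourth; D♭5→G♭5 = perfect fourth; G♭5→B♭5 = major third; B♭5→F♭6 = diminished fifth.
The largest is B♭5 to F♭6, a diminished fifth (6 semitones).

diminished fifth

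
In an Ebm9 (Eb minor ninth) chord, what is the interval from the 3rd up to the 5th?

The chord tones of Eb minor ninth are Eb Gb Bb Db F.
So we need the interval from Gb up to Bb.
From Gb to Bb is 4 semitones, exactly the major third.

major third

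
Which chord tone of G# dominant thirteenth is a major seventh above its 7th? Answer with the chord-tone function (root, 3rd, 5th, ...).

13th

Spelling the chord: G#-B#-D#-F#-A#-E#.
The 7th is F#. A major seventh above F# is E#.
E# is the chord's 13th.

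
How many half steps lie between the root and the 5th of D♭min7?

7

The chord tones of D♭-7 are D♭ F♭ A♭ C♭.
D♭ to A♭ is a perfect fifth: 7 semitones.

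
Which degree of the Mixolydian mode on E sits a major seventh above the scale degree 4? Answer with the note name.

G#

The scale is E F# G# A B C# D.
The scale degree 4 is A; a major seventh above that is G# — scale degree 3.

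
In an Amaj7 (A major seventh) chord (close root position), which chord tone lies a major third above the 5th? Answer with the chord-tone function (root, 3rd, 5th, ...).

AM7 is spelled A-C#-E-G#.
The 5th is E. A major third above E is G#.
G# is the chord's 7th.

7th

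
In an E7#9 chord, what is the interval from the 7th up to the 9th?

augmented 3rd

E7#9: E G# B D F##.
7th = D; 9th = F##.
From D to F##: 5 semitones over a third = augmented.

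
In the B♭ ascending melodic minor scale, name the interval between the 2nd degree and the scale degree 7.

Spelling the B♭ ascending melodic minor scale: B♭ C D♭ E♭ F G A.
So we need the interval from C up to A.
C up to A spans 6 letter names and 9 semitones — a major sixth.

major sixth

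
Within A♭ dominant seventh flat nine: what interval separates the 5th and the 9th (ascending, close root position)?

A♭7b9: A♭-C-E♭-G♭-B𝄫.
5th = E♭; 9th = B𝄫.
E♭ up to B𝄫 is 6 semitones, a half step narrower than a perfect fifth, so the interval is diminished.

diminished fifth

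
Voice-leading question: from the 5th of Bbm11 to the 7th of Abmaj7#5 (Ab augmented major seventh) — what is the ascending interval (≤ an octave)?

The 5th of Bbm11 is F; the 7th of Abmaj7#5 (Ab augmented major seventh) is G.
From F to G is 2 semitones, exactly the major second.

major second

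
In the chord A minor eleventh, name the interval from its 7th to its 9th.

The chord tones of Am11 are A–C–E–G–B–D.
So we need the interval from G up to B.
From G to B is 4 semitones, exactly the major third.

major third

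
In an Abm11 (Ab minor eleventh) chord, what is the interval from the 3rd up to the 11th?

Ab minor eleventh is spelled Ab, Cb, Eb, Gb, Bb, Db.
So we need the interval from Cb up to Db.
Cb up to Db spans 9 letter names and 14 semitones — a major ninth.

major ninth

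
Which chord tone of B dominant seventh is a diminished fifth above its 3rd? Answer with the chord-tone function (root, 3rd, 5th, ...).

7th

Spelling the chord: B-D#-F#-A.
The 3rd is D#. A diminished fifth above D# is A.
A is the chord's 7th.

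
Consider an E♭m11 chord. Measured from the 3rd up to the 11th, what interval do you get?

major 9th

E♭m11: E♭–G♭–B♭–D♭–F–A♭.
3rd = G♭; 11th = A♭.
G♭ up to A♭ spans 9 letter names and 14 semitones — a major ninth.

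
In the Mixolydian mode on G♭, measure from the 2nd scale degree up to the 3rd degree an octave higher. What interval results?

M9

The scale runs G♭ A♭ B♭ C♭ D♭ E♭ F♭.
That puts A♭ below B♭.
From A♭ to B♭ is 14 semitones, exactly the major ninth.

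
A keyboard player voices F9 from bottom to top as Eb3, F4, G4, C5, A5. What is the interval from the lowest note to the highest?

The outer voices are Eb3 and A5.
Eb up to A is 30 semitones, a half step wider than a perfect 18th, so the interval is augmented.

augmented 18th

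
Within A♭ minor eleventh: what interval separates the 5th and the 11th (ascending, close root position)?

Spelling the chord: A♭-C♭-E♭-G♭-B♭-D♭.
The 5th is E♭ and the 11th is D♭.
E♭ up to D♭ is 10 semitones, a half step narrower than a major seventh, so the interval is minor.

minor seventh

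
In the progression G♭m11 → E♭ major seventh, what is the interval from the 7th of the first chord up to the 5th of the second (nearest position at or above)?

augmented fourth

The 7th of G♭m11 is F♭; the 5th of E♭ major seventh is B♭.
4 letter names make it a fourth; at 6 semitones (a half step wider than perfect) the quality is augmented.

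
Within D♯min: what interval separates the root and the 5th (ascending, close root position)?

perfect 5th

The chord tones of D♯min are D♯ F♯ A♯.
So we need the interval from D♯ up to A♯.
Counting 5 letters and 7 half steps from D♯ gives a perfect fifth.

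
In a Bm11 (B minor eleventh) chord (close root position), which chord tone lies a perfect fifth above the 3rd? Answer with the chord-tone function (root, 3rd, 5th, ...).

7th

Spelling the chord: B-D-F♯-A-C♯-E.
The 3rd is D. A perfect fifth above D is A.
A is the chord's 7th.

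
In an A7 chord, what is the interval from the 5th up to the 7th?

Spelling the chord: A, C#, E, G.
So we need the interval from E up to G.
3 letter names make it a third; at 3 semitones (a half step narrower than major) the quality is minor.

minor 3rd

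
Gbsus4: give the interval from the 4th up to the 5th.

major second

Spelling the chord: Gb–Cb–Db.
4th = Cb; 5th = Db.
Cb up to Db spans 2 letter names and 2 semitones — a major second.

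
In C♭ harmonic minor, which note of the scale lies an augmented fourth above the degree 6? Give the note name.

Db

The scale is C♭ D♭ E𝄫 F♭ G♭ A𝄫 B♭.
The degree 6 is A𝄫; an augmented fourth above that is D♭ — scale degree 2.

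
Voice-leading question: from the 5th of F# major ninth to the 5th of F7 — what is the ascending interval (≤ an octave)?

F# major ninth has C# as its 5th, and F7 has C as its 5th.
8 letter names make it an octave; at 11 semitones (a half step narrower than perfect) the quality is diminished.

d8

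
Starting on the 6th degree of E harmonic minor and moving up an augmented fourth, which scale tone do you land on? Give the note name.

F#

The scale is E F♯ G A B C D♯.
The 6th degree is C; an augmented fourth above that is F♯ — scale degree 2.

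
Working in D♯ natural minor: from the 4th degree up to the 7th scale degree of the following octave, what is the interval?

perfect eleventh

Spelling D♯ natural minor: D♯ E♯ F♯ G♯ A♯ B C♯.
4th degree = G♯; 7th scale degree (up an octave) = C♯.
Counting 11 letters and 17 half steps from G♯ gives a perfect eleventh.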